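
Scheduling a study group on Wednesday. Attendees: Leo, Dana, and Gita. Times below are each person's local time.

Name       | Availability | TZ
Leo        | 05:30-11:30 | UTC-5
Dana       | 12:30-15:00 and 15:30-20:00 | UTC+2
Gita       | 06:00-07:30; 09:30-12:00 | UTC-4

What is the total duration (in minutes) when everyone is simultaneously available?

210

Leo in UTC: 10:30-16:30 (add 5h to convert from UTC-5).
Dana in UTC: 10:30-13:00, 13:30-18:00 (subtract 2h to convert from UTC+2).
Gita in UTC: 10:00-11:30, 13:30-16:00 (add 4h to convert from UTC-4).
Leo ∩ Dana: 10:30-13:00, 13:30-16:30.
Leo ∩ Dana ∩ Gita: 10:30-11:30, 13:30-16:00.
Summing the common windows: 60 + 150 = 210 minutes.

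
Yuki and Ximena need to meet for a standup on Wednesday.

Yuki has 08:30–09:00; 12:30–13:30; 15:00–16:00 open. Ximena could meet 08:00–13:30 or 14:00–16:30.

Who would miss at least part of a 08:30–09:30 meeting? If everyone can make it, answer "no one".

Yuki: not fully free for 08:30-09:30. Ximena: free for 08:30-09:30.

Yuki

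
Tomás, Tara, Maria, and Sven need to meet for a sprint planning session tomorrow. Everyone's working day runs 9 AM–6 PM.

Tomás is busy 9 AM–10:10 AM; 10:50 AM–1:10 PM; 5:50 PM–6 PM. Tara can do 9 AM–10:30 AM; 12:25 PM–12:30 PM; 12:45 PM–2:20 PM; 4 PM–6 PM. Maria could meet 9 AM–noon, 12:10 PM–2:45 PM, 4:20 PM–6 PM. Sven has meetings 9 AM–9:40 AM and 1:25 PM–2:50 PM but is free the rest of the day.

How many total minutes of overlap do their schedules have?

125

Tomás free: 10:10-10:50, 13:10-17:50 (invert busy blocks within the working day).
Tara free: 09:00-10:30, 12:25-12:30, 12:45-14:20, 16:00-18:00.
Maria free: 09:00-12:00, 12:10-14:45, 16:20-18:00.
Sven free: 09:40-13:25, 14:50-18:00 (invert busy blocks within the working day).
Tomás ∩ Tara: 10:10-10:30, 13:10-14:20, 16:00-17:50.
Tomás ∩ Tara ∩ Maria: 10:10-10:30, 13:10-14:20, 16:20-17:50.
Tomás ∩ Tara ∩ Maria ∩ Sven: 10:10-10:30, 13:10-13:25, 16:20-17:50.
Summing the common windows: 20 + 15 + 90 = 125 minutes.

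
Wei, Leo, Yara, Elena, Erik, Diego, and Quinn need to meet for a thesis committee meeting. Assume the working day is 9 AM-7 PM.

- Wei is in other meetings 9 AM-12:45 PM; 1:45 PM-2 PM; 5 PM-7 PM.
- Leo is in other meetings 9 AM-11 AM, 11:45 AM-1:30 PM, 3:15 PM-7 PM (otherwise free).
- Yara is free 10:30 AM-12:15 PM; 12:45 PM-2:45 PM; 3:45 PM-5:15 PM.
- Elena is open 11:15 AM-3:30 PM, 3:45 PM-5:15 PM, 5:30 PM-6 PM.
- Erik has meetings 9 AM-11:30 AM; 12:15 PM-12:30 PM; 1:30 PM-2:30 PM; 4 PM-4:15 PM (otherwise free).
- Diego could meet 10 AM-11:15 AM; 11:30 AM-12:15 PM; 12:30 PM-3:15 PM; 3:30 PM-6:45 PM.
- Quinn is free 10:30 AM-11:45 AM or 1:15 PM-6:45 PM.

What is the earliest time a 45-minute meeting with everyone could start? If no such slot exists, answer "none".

Wei free: 12:45-13:45, 14:00-17:00 (invert busy blocks within the working day).
Leo free: 11:00-11:45, 13:30-15:15 (invert busy blocks within the working day).
Yara free: 10:30-12:15, 12:45-14:45, 15:45-17:15.
Elena free: 11:15-15:30, 15:45-17:15, 17:30-18:00.
Erik free: 11:30-12:15, 12:30-13:30, 14:30-16:00, 16:15-19:00 (invert busy blocks within the working day).
Diego free: 10:00-11:15, 11:30-12:15, 12:30-15:15, 15:30-18:45.
Quinn free: 10:30-11:45, 13:15-18:45.
Wei ∩ Leo: 13:30-13:45, 14:00-15:15.
Wei ∩ Leo ∩ Yara: 13:30-13:45, 14:00-14:45.
Wei ∩ Leo ∩ Yara ∩ Elena: 13:30-13:45, 14:00-14:45.
Wei ∩ Leo ∩ Yara ∩ Elena ∩ Erik: 14:30-14:45.
Wei ∩ Leo ∩ Yara ∩ Elena ∩ Erik ∩ Diego: 14:30-14:45.
Wei ∩ Leo ∩ Yara ∩ Elena ∩ Erik ∩ Diego ∩ Quinn: 14:30-14:45.
No common window is at least 45 minutes long.

none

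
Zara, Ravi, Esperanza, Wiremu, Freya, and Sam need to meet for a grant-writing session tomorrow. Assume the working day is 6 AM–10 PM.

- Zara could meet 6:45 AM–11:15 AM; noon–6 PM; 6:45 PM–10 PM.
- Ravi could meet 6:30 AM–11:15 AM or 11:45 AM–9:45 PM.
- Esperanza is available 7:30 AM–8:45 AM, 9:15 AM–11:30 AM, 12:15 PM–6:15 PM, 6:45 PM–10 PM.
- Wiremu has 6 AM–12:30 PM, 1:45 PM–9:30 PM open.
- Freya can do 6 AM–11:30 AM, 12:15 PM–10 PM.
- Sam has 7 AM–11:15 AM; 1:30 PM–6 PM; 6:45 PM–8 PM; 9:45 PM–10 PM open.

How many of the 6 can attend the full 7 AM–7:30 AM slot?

Zara, Ravi, Wiremu, Freya, and Sam can make the full 07:00-07:30 slot — that's 5.

5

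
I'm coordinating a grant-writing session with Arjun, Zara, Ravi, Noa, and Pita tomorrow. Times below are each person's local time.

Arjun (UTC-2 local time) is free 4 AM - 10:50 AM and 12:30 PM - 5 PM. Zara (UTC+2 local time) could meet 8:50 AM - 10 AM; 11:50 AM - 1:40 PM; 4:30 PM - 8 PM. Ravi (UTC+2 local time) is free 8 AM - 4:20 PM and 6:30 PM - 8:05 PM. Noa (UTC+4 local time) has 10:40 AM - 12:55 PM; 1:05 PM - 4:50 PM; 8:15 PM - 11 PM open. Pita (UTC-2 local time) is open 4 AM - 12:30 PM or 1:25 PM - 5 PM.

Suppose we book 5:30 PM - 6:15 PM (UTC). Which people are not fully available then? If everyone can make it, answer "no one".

Arjun in UTC: 06:00-12:50, 14:30-19:00 (add 2h to convert from UTC-2).
Zara in UTC: 06:50-08:00, 09:50-11:40, 14:30-18:00 (subtract 2h to convert from UTC+2).
Ravi in UTC: 06:00-14:20, 16:30-18:05 (subtract 2h to convert from UTC+2).
Noa in UTC: 06:40-08:55, 09:05-12:50, 16:15-19:00 (subtract 4h to convert from UTC+4).
Pita in UTC: 06:00-14:30, 15:25-19:00 (add 2h to convert from UTC-2).
Arjun: free for 17:30-18:15. Zara: not fully free for 17:30-18:15. Ravi: not fully free for 17:30-18:15. Noa: free for 17:30-18:15. Pita: free for 17:30-18:15.

Ravi, Zara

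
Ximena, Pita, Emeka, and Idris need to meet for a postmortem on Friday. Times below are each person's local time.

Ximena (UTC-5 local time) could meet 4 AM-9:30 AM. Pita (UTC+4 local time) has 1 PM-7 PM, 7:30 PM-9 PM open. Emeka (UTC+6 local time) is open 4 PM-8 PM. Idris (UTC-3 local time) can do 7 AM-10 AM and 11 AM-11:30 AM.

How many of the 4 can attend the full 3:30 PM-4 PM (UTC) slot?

Ximena in UTC: 09:00-14:30 (add 5h to convert from UTC-5).
Pita in UTC: 09:00-15:00, 15:30-17:00 (subtract 4h to convert from UTC+4).
Emeka in UTC: 10:00-14:00 (subtract 6h to convert from UTC+6).
Idris in UTC: 10:00-13:00, 14:00-14:30 (add 3h to convert from UTC-3).
Pita can make the full 15:30-16:00 slot — that's 1.

1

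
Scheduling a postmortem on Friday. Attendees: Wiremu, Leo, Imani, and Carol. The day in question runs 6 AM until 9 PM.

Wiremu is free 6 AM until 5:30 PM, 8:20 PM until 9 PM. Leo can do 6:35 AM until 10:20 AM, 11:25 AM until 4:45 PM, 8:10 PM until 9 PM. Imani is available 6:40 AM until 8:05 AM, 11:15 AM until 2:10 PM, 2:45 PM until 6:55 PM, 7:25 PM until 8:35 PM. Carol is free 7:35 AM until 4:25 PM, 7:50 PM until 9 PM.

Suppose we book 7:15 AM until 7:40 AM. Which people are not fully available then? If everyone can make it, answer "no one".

Wiremu: free for 07:15-07:40. Leo: free for 07:15-07:40. Imani: free for 07:15-07:40. Carol: not fully free for 07:15-07:40.

Carol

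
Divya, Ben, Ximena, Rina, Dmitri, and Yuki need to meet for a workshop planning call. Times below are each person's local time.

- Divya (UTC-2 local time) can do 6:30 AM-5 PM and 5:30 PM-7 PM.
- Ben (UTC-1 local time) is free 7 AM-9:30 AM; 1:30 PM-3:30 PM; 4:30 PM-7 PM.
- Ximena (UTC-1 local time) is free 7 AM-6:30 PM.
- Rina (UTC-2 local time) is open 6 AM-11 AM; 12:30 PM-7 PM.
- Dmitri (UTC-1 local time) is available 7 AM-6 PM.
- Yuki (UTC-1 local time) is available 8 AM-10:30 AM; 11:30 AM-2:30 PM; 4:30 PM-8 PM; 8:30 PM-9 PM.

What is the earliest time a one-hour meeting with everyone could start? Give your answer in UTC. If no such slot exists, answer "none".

09:00

Divya in UTC: 08:30-19:00, 19:30-21:00 (add 2h to convert from UTC-2).
Ben in UTC: 08:00-10:30, 14:30-16:30, 17:30-20:00 (add 1h to convert from UTC-1).
Ximena in UTC: 08:00-19:30 (add 1h to convert from UTC-1).
Rina in UTC: 08:00-13:00, 14:30-21:00 (add 2h to convert from UTC-2).
Dmitri in UTC: 08:00-19:00 (add 1h to convert from UTC-1).
Yuki in UTC: 09:00-11:30, 12:30-15:30, 17:30-21:00, 21:30-22:00 (add 1h to convert from UTC-1).
Divya ∩ Ben: 08:30-10:30, 14:30-16:30, 17:30-19:00, 19:30-20:00.
Divya ∩ Ben ∩ Ximena: 08:30-10:30, 14:30-16:30, 17:30-19:00.
Divya ∩ Ben ∩ Ximena ∩ Rina: 08:30-10:30, 14:30-16:30, 17:30-19:00.
Divya ∩ Ben ∩ Ximena ∩ Rina ∩ Dmitri: 08:30-10:30, 14:30-16:30, 17:30-19:00.
Divya ∩ Ben ∩ Ximena ∩ Rina ∩ Dmitri ∩ Yuki: 09:00-10:30, 14:30-15:30, 17:30-19:00.
So the common availability across everyone is 09:00-10:30, 14:30-15:30, 17:30-19:00.
The first common window of at least 60 minutes is 09:00-10:30, so the earliest start is 09:00.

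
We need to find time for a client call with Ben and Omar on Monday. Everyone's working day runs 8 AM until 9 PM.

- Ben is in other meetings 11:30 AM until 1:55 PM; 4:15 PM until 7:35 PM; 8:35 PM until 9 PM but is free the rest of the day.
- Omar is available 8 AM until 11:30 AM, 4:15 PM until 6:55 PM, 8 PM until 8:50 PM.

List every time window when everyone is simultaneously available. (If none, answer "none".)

Ben free: 08:00-11:30, 13:55-16:15, 19:35-20:35 (invert busy blocks within the working day).
Omar free: 08:00-11:30, 16:15-18:55, 20:00-20:50.
Ben ∩ Omar: 08:00-11:30, 20:00-20:35.
Those are the intersection windows.

08:00-11:30, 20:00-20:35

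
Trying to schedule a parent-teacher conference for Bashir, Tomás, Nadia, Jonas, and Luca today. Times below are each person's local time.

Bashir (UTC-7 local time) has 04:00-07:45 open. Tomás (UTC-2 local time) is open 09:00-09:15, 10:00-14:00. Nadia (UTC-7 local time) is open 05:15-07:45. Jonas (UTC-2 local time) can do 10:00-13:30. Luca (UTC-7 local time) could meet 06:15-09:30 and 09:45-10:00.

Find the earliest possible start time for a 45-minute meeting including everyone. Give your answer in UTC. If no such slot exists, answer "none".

13:15

Bashir in UTC: 11:00-14:45 (add 7h to convert from UTC-7).
Tomás in UTC: 11:00-11:15, 12:00-16:00 (add 2h to convert from UTC-2).
Nadia in UTC: 12:15-14:45 (add 7h to convert from UTC-7).
Jonas in UTC: 12:00-15:30 (add 2h to convert from UTC-2).
Luca in UTC: 13:15-16:30, 16:45-17:00 (add 7h to convert from UTC-7).
Bashir ∩ Tomás: 11:00-11:15, 12:00-14:45.
Bashir ∩ Tomás ∩ Nadia: 12:15-14:45.
Bashir ∩ Tomás ∩ Nadia ∩ Jonas: 12:15-14:45.
Bashir ∩ Tomás ∩ Nadia ∩ Jonas ∩ Luca: 13:15-14:45.
Those are the intersection windows.
The first common window of at least 45 minutes is 13:15-14:45, so the earliest start is 13:15.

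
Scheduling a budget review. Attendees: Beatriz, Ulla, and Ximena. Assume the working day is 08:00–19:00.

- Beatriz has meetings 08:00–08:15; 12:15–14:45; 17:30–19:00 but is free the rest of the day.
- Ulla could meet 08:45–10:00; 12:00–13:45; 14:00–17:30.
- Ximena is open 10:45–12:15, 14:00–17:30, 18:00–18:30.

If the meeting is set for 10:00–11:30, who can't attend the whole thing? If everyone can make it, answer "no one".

Ulla, Ximena

Beatriz free: 08:15-12:15, 14:45-17:30 (invert busy blocks within the working day).
Ulla free: 08:45-10:00, 12:00-13:45, 14:00-17:30.
Ximena free: 10:45-12:15, 14:00-17:30, 18:00-18:30.
Beatriz: free for 10:00-11:30. Ulla: not fully free for 10:00-11:30. Ximena: not fully free for 10:00-11:30.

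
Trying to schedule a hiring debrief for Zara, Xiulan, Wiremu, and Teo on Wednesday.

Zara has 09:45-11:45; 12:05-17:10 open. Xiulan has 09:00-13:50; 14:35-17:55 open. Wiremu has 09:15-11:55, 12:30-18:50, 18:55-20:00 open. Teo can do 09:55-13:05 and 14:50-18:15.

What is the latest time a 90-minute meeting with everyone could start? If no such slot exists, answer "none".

15:40

Zara ∩ Xiulan: 09:45-11:45, 12:05-13:50, 14:35-17:10.
Zara ∩ Xiulan ∩ Wiremu: 09:45-11:45, 12:30-13:50, 14:35-17:10.
Zara ∩ Xiulan ∩ Wiremu ∩ Teo: 09:55-11:45, 12:30-13:05, 14:50-17:10.
The last common window of at least 90 minutes is 14:50-17:10; a 90-minute meeting can start as late as 15:40 and still end by 17:10.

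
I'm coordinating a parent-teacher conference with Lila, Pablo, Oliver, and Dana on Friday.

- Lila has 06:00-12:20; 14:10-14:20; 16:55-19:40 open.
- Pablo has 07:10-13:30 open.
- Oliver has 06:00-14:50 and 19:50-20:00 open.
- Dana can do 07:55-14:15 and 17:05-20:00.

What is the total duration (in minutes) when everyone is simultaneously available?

Lila ∩ Pablo: 07:10-12:20.
Lila ∩ Pablo ∩ Oliver: 07:10-12:20.
Lila ∩ Pablo ∩ Oliver ∩ Dana: 07:55-12:20.
That's a single block of 265 minutes.

265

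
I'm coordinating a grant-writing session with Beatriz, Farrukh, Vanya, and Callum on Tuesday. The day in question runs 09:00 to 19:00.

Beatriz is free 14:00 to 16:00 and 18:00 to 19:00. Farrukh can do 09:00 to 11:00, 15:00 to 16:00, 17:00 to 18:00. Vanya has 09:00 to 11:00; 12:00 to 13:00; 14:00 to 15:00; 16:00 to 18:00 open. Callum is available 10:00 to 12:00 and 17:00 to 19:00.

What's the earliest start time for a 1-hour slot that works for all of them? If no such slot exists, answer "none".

none

Beatriz ∩ Farrukh: 15:00-16:00.
Beatriz ∩ Farrukh ∩ Vanya: ∅.
Beatriz ∩ Farrukh ∩ Vanya ∩ Callum: ∅.
There is no time when everyone is free.
No common window is at least 60 minutes long.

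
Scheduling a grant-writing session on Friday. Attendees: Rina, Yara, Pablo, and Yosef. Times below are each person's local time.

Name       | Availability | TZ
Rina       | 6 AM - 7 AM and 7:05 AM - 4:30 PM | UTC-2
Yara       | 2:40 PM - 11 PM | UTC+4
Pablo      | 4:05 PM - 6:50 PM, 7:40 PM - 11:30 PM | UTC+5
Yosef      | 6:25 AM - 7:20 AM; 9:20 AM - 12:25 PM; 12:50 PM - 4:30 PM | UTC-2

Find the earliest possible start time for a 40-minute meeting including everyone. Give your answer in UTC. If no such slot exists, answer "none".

11:20

Rina in UTC: 08:00-09:00, 09:05-18:30 (add 2h to convert from UTC-2).
Yara in UTC: 10:40-19:00 (subtract 4h to convert from UTC+4).
Pablo in UTC: 11:05-13:50, 14:40-18:30 (subtract 5h to convert from UTC+5).
Yosef in UTC: 08:25-09:20, 11:20-14:25, 14:50-18:30 (add 2h to convert from UTC-2).
Rina ∩ Yara: 10:40-18:30.
Rina ∩ Yara ∩ Pablo: 11:05-13:50, 14:40-18:30.
Rina ∩ Yara ∩ Pablo ∩ Yosef: 11:20-13:50, 14:50-18:30.
The first common window of at least 40 minutes is 11:20-13:50, so the earliest start is 11:20.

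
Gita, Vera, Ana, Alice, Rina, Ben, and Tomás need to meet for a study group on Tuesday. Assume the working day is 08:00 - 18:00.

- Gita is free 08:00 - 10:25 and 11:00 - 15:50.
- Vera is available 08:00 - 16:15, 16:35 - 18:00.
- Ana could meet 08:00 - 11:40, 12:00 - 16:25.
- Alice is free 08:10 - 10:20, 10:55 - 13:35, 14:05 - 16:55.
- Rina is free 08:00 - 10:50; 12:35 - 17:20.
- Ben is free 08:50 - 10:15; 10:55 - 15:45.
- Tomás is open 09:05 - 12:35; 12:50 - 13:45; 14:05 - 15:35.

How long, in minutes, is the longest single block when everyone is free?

Gita ∩ Vera: 08:00-10:25, 11:00-15:50.
Gita ∩ Vera ∩ Ana: 08:00-10:25, 11:00-11:40, 12:00-15:50.
Gita ∩ Vera ∩ Ana ∩ Alice: 08:10-10:20, 11:00-11:40, 12:00-13:35, 14:05-15:50.
Gita ∩ Vera ∩ Ana ∩ Alice ∩ Rina: 08:10-10:20, 12:35-13:35, 14:05-15:50.
Gita ∩ Vera ∩ Ana ∩ Alice ∩ Rina ∩ Ben: 08:50-10:15, 12:35-13:35, 14:05-15:45.
Gita ∩ Vera ∩ Ana ∩ Alice ∩ Rina ∩ Ben ∩ Tomás: 09:05-10:15, 12:50-13:35, 14:05-15:35.
So the common availability across everyone is 09:05-10:15, 12:50-13:35, 14:05-15:35.
The longest is 14:05-15:35 at 90 minutes.

90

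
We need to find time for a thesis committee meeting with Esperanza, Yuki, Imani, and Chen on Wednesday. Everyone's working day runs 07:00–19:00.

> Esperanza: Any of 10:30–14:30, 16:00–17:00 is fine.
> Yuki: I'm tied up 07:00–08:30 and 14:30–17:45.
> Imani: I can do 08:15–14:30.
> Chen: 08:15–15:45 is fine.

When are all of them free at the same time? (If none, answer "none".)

10:30-14:30

Esperanza free: 10:30-14:30, 16:00-17:00.
Yuki free: 08:30-14:30, 17:45-19:00 (invert busy blocks within the working day).
Imani free: 08:15-14:30.
Chen free: 08:15-15:45.
Esperanza ∩ Yuki: 10:30-14:30.
Esperanza ∩ Yuki ∩ Imani: 10:30-14:30.
Esperanza ∩ Yuki ∩ Imani ∩ Chen: 10:30-14:30.
Those are the intersection windows.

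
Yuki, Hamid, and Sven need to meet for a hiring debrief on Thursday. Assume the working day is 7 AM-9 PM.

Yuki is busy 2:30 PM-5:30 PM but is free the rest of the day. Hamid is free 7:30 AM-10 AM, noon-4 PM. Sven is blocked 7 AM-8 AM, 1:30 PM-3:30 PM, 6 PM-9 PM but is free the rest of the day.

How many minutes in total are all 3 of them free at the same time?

210

Yuki free: 07:00-14:30, 17:30-21:00 (invert busy blocks within the working day).
Hamid free: 07:30-10:00, 12:00-16:00.
Sven free: 08:00-13:30, 15:30-18:00 (invert busy blocks within the working day).
Yuki ∩ Hamid: 07:30-10:00, 12:00-14:30.
Yuki ∩ Hamid ∩ Sven: 08:00-10:00, 12:00-13:30.
Those are the intersection windows.
Summing the common windows: 120 + 90 = 210 minutes.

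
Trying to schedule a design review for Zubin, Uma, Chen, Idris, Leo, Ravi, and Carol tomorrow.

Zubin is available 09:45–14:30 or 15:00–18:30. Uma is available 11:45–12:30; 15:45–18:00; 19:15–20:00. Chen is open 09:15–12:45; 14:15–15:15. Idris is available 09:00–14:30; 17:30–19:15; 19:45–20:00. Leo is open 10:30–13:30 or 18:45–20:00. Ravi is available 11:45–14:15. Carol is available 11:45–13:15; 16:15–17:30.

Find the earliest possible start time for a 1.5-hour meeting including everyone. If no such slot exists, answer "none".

Zubin ∩ Uma: 11:45-12:30, 15:45-18:00.
Zubin ∩ Uma ∩ Chen: 11:45-12:30.
Zubin ∩ Uma ∩ Chen ∩ Idris: 11:45-12:30.
Zubin ∩ Uma ∩ Chen ∩ Idris ∩ Leo: 11:45-12:30.
Zubin ∩ Uma ∩ Chen ∩ Idris ∩ Leo ∩ Ravi: 11:45-12:30.
Zubin ∩ Uma ∩ Chen ∩ Idris ∩ Leo ∩ Ravi ∩ Carol: 11:45-12:30.
No common window is at least 90 minutes long.

none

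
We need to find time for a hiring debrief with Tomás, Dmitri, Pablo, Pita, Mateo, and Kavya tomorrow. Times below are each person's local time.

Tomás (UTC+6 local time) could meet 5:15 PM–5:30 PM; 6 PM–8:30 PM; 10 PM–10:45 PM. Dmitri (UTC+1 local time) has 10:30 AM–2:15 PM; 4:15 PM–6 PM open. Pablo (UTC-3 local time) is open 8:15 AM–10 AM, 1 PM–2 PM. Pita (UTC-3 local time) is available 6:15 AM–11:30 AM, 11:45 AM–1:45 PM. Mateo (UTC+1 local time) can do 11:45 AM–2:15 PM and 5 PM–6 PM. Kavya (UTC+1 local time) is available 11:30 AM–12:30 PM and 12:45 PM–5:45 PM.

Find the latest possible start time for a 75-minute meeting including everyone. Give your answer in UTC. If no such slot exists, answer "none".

none

Tomás in UTC: 11:15-11:30, 12:00-14:30, 16:00-16:45 (subtract 6h to convert from UTC+6).
Dmitri in UTC: 09:30-13:15, 15:15-17:00 (subtract 1h to convert from UTC+1).
Pablo in UTC: 11:15-13:00, 16:00-17:00 (add 3h to convert from UTC-3).
Pita in UTC: 09:15-14:30, 14:45-16:45 (add 3h to convert from UTC-3).
Mateo in UTC: 10:45-13:15, 16:00-17:00 (subtract 1h to convert from UTC+1).
Kavya in UTC: 10:30-11:30, 11:45-16:45 (subtract 1h to convert from UTC+1).
Tomás ∩ Dmitri: 11:15-11:30, 12:00-13:15, 16:00-16:45.
Tomás ∩ Dmitri ∩ Pablo: 11:15-11:30, 12:00-13:00, 16:00-16:45.
Tomás ∩ Dmitri ∩ Pablo ∩ Pita: 11:15-11:30, 12:00-13:00, 16:00-16:45.
Tomás ∩ Dmitri ∩ Pablo ∩ Pita ∩ Mateo: 11:15-11:30, 12:00-13:00, 16:00-16:45.
Tomás ∩ Dmitri ∩ Pablo ∩ Pita ∩ Mateo ∩ Kavya: 11:15-11:30, 12:00-13:00, 16:00-16:45.
Those are the intersection windows.
No common window is at least 75 minutes long.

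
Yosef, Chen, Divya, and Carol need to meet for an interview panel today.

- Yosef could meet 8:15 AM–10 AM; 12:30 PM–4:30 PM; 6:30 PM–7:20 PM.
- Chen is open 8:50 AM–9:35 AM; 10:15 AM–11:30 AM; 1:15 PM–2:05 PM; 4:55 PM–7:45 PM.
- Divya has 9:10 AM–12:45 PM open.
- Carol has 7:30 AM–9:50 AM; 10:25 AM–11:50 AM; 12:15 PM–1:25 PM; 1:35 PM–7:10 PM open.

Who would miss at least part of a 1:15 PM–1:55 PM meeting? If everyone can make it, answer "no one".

Carol, Divya

Yosef: free for 13:15-13:55. Chen: free for 13:15-13:55. Divya: not fully free for 13:15-13:55. Carol: not fully free for 13:15-13:55.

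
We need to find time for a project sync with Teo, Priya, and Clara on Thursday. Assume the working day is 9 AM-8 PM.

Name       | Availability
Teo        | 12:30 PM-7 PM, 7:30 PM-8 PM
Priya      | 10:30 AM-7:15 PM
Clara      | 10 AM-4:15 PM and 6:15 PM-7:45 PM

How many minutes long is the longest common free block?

Teo ∩ Priya: 12:30-19:00.
Teo ∩ Priya ∩ Clara: 12:30-16:15, 18:15-19:00.
Those are the intersection windows.
The longest is 12:30-16:15 at 225 minutes.

225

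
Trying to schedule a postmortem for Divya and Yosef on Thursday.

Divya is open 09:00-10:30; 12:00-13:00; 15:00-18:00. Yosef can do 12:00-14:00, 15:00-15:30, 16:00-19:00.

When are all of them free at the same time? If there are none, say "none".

Divya ∩ Yosef: 12:00-13:00, 15:00-15:30, 16:00-18:00.

12:00-13:00, 15:00-15:30, 16:00-18:00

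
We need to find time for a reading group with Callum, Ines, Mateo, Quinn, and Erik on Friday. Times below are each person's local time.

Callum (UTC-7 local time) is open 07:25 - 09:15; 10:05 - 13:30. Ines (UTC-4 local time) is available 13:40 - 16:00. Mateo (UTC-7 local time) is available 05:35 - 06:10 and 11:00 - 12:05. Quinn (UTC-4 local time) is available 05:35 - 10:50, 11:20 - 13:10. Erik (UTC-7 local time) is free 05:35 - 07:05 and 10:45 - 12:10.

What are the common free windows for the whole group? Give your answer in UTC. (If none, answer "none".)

none

Callum in UTC: 14:25-16:15, 17:05-20:30 (add 7h to convert from UTC-7).
Ines in UTC: 17:40-20:00 (add 4h to convert from UTC-4).
Mateo in UTC: 12:35-13:10, 18:00-19:05 (add 7h to convert from UTC-7).
Quinn in UTC: 09:35-14:50, 15:20-17:10 (add 4h to convert from UTC-4).
Erik in UTC: 12:35-14:05, 17:45-19:10 (add 7h to convert from UTC-7).
Callum ∩ Ines: 17:40-20:00.
Callum ∩ Ines ∩ Mateo: 18:00-19:05.
Callum ∩ Ines ∩ Mateo ∩ Quinn: ∅.
Callum ∩ Ines ∩ Mateo ∩ Quinn ∩ Erik: ∅.
There is no time when everyone is free.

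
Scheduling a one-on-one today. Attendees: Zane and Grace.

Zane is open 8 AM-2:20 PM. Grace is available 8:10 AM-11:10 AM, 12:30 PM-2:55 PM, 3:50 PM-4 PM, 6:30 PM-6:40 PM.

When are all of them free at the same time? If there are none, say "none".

Zane ∩ Grace: 08:10-11:10, 12:30-14:20.

08:10-11:10, 12:30-14:20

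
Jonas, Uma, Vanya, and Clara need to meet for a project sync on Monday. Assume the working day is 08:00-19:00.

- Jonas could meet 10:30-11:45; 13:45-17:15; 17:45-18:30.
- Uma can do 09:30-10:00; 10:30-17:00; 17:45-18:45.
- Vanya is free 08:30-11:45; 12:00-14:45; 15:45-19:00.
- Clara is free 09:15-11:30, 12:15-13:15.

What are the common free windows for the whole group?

Jonas ∩ Uma: 10:30-11:45, 13:45-17:00, 17:45-18:30.
Jonas ∩ Uma ∩ Vanya: 10:30-11:45, 13:45-14:45, 15:45-17:00, 17:45-18:30.
Jonas ∩ Uma ∩ Vanya ∩ Clara: 10:30-11:30.
So the common availability across everyone is 10:30-11:30.

10:30-11:30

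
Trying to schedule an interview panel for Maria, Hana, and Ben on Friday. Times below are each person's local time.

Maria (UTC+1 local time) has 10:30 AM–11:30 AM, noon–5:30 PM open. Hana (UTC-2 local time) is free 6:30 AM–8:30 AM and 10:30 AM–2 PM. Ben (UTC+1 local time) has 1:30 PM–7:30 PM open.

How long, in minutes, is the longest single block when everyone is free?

210

Maria in UTC: 09:30-10:30, 11:00-16:30 (subtract 1h to convert from UTC+1).
Hana in UTC: 08:30-10:30, 12:30-16:00 (add 2h to convert from UTC-2).
Ben in UTC: 12:30-18:30 (subtract 1h to convert from UTC+1).
Maria ∩ Hana: 09:30-10:30, 12:30-16:00.
Maria ∩ Hana ∩ Ben: 12:30-16:00.
So the common availability across everyone is 12:30-16:00.
The longest is 12:30-16:00 at 210 minutes.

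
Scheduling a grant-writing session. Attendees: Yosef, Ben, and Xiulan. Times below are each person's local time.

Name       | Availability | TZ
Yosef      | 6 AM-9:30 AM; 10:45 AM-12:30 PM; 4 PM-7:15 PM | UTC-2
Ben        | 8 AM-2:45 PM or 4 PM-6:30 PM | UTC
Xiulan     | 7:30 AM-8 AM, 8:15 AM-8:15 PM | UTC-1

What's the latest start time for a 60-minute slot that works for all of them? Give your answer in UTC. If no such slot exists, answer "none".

13:30

Yosef in UTC: 08:00-11:30, 12:45-14:30, 18:00-21:15 (add 2h to convert from UTC-2).
Ben in UTC: 08:00-14:45, 16:00-18:30.
Xiulan in UTC: 08:30-09:00, 09:15-21:15 (add 1h to convert from UTC-1).
Yosef ∩ Ben: 08:00-11:30, 12:45-14:30, 18:00-18:30.
Yosef ∩ Ben ∩ Xiulan: 08:30-09:00, 09:15-11:30, 12:45-14:30, 18:00-18:30.
The last common window of at least 60 minutes is 12:45-14:30; a 60-minute meeting can start as late as 13:30 and still end by 14:30.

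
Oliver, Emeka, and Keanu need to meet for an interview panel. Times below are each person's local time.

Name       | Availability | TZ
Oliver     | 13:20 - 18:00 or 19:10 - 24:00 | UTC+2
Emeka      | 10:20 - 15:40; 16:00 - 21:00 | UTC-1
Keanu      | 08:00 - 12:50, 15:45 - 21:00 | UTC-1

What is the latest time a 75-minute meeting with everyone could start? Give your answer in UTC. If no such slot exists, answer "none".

Oliver in UTC: 11:20-16:00, 17:10-22:00 (subtract 2h to convert from UTC+2).
Emeka in UTC: 11:20-16:40, 17:00-22:00 (add 1h to convert from UTC-1).
Keanu in UTC: 09:00-13:50, 16:45-22:00 (add 1h to convert from UTC-1).
Oliver ∩ Emeka: 11:20-16:00, 17:10-22:00.
Oliver ∩ Emeka ∩ Keanu: 11:20-13:50, 17:10-22:00.
The last common window of at least 75 minutes is 17:10-22:00; a 75-minute meeting can start as late as 20:45 and still end by 22:00.

20:45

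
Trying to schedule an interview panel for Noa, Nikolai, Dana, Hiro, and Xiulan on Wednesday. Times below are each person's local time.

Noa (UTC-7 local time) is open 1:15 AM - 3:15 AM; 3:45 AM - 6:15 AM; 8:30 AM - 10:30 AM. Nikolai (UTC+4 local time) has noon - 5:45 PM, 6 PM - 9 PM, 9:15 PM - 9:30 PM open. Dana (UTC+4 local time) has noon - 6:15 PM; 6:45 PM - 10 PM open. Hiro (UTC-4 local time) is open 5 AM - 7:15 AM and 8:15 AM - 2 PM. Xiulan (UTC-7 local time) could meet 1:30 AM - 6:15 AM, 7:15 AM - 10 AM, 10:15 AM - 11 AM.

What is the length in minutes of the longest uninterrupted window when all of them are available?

Noa in UTC: 08:15-10:15, 10:45-13:15, 15:30-17:30 (add 7h to convert from UTC-7).
Nikolai in UTC: 08:00-13:45, 14:00-17:00, 17:15-17:30 (subtract 4h to convert from UTC+4).
Dana in UTC: 08:00-14:15, 14:45-18:00 (subtract 4h to convert from UTC+4).
Hiro in UTC: 09:00-11:15, 12:15-18:00 (add 4h to convert from UTC-4).
Xiulan in UTC: 08:30-13:15, 14:15-17:00, 17:15-18:00 (add 7h to convert from UTC-7).
Noa ∩ Nikolai: 08:15-10:15, 10:45-13:15, 15:30-17:00, 17:15-17:30.
Noa ∩ Nikolai ∩ Dana: 08:15-10:15, 10:45-13:15, 15:30-17:00, 17:15-17:30.
Noa ∩ Nikolai ∩ Dana ∩ Hiro: 09:00-10:15, 10:45-11:15, 12:15-13:15, 15:30-17:00, 17:15-17:30.
Noa ∩ Nikolai ∩ Dana ∩ Hiro ∩ Xiulan: 09:00-10:15, 10:45-11:15, 12:15-13:15, 15:30-17:00, 17:15-17:30.
So the common availability across everyone is 09:00-10:15, 10:45-11:15, 12:15-13:15, 15:30-17:00, 17:15-17:30.
The longest is 15:30-17:00 at 90 minutes.

90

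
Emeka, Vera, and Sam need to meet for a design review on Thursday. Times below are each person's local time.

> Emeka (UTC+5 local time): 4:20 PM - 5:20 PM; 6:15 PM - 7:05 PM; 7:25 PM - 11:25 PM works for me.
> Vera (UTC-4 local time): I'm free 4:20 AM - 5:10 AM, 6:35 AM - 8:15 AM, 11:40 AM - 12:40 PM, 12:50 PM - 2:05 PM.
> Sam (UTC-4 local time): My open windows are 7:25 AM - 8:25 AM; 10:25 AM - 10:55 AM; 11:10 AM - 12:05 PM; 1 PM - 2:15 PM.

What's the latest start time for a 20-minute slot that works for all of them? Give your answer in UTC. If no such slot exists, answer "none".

17:45

Emeka in UTC: 11:20-12:20, 13:15-14:05, 14:25-18:25 (subtract 5h to convert from UTC+5).
Vera in UTC: 08:20-09:10, 10:35-12:15, 15:40-16:40, 16:50-18:05 (add 4h to convert from UTC-4).
Sam in UTC: 11:25-12:25, 14:25-14:55, 15:10-16:05, 17:00-18:15 (add 4h to convert from UTC-4).
Emeka ∩ Vera: 11:20-12:15, 15:40-16:40, 16:50-18:05.
Emeka ∩ Vera ∩ Sam: 11:25-12:15, 15:40-16:05, 17:00-18:05.
The last common window of at least 20 minutes is 17:00-18:05; a 20-minute meeting can start as late as 17:45 and still end by 18:05.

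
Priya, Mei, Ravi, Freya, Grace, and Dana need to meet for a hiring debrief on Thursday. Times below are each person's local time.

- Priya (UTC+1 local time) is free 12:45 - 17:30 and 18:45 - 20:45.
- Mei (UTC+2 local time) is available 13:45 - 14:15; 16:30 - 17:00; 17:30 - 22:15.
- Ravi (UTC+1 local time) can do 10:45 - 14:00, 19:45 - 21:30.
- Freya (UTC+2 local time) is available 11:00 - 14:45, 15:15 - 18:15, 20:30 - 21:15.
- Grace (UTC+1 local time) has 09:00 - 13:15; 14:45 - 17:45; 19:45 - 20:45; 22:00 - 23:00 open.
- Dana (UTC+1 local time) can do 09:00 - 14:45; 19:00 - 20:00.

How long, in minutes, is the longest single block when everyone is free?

Priya in UTC: 11:45-16:30, 17:45-19:45 (subtract 1h to convert from UTC+1).
Mei in UTC: 11:45-12:15, 14:30-15:00, 15:30-20:15 (subtract 2h to convert from UTC+2).
Ravi in UTC: 09:45-13:00, 18:45-20:30 (subtract 1h to convert from UTC+1).
Freya in UTC: 09:00-12:45, 13:15-16:15, 18:30-19:15 (subtract 2h to convert from UTC+2).
Grace in UTC: 08:00-12:15, 13:45-16:45, 18:45-19:45, 21:00-22:00 (subtract 1h to convert from UTC+1).
Dana in UTC: 08:00-13:45, 18:00-19:00 (subtract 1h to convert from UTC+1).
Priya ∩ Mei: 11:45-12:15, 14:30-15:00, 15:30-16:30, 17:45-19:45.
Priya ∩ Mei ∩ Ravi: 11:45-12:15, 18:45-19:45.
Priya ∩ Mei ∩ Ravi ∩ Freya: 11:45-12:15, 18:45-19:15.
Priya ∩ Mei ∩ Ravi ∩ Freya ∩ Grace: 11:45-12:15, 18:45-19:15.
Priya ∩ Mei ∩ Ravi ∩ Freya ∩ Grace ∩ Dana: 11:45-12:15, 18:45-19:00.
The longest is 11:45-12:15 at 30 minutes.

30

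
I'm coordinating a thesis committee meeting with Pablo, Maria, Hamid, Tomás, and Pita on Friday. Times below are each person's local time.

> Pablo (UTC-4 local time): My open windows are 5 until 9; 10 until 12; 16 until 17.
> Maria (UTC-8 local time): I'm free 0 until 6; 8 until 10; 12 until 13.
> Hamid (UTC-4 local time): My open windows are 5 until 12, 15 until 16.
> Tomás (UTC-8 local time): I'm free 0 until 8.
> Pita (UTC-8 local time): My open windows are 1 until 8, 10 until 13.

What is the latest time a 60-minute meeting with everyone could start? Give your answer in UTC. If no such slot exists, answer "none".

12:00

Pablo in UTC: 09:00-13:00, 14:00-16:00, 20:00-21:00 (add 4h to convert from UTC-4).
Maria in UTC: 08:00-14:00, 16:00-18:00, 20:00-21:00 (add 8h to convert from UTC-8).
Hamid in UTC: 09:00-16:00, 19:00-20:00 (add 4h to convert from UTC-4).
Tomás in UTC: 08:00-16:00 (add 8h to convert from UTC-8).
Pita in UTC: 09:00-16:00, 18:00-21:00 (add 8h to convert from UTC-8).
Pablo ∩ Maria: 09:00-13:00, 20:00-21:00.
Pablo ∩ Maria ∩ Hamid: 09:00-13:00.
Pablo ∩ Maria ∩ Hamid ∩ Tomás: 09:00-13:00.
Pablo ∩ Maria ∩ Hamid ∩ Tomás ∩ Pita: 09:00-13:00.
The last common window of at least 60 minutes is 09:00-13:00; a 60-minute meeting can start as late as 12:00 and still end by 13:00.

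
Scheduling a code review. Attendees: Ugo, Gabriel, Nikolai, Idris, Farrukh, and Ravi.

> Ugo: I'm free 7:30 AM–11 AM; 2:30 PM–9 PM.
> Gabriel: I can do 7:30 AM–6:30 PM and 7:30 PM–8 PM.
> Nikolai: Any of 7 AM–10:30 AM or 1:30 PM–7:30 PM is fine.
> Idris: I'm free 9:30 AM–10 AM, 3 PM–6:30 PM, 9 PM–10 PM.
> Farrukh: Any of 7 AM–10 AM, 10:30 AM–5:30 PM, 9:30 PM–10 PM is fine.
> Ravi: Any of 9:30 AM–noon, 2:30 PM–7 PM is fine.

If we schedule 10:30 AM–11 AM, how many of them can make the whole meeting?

4

Ugo, Gabriel, Farrukh, and Ravi can make the full 10:30-11:00 slot — that's 4.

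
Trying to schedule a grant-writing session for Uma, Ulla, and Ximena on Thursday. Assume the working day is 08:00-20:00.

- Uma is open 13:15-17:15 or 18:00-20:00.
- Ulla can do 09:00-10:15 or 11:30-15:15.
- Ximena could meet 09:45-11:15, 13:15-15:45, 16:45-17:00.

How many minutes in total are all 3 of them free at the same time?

120

Uma ∩ Ulla: 13:15-15:15.
Uma ∩ Ulla ∩ Ximena: 13:15-15:15.
So the common availability across everyone is 13:15-15:15.
That's a single block of 120 minutes.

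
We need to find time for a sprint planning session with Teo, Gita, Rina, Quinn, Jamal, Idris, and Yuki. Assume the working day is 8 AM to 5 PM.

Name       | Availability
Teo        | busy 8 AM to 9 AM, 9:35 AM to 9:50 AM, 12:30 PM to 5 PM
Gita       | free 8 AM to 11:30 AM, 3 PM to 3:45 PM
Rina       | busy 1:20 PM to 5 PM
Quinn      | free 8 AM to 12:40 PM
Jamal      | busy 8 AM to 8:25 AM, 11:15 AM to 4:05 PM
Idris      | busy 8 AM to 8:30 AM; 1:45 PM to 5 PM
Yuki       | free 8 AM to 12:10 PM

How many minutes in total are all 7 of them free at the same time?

120

Teo free: 09:00-09:35, 09:50-12:30 (invert busy blocks within the working day).
Gita free: 08:00-11:30, 15:00-15:45.
Rina free: 08:00-13:20 (invert busy blocks within the working day).
Quinn free: 08:00-12:40.
Jamal free: 08:25-11:15, 16:05-17:00 (invert busy blocks within the working day).
Idris free: 08:30-13:45 (invert busy blocks within the working day).
Yuki free: 08:00-12:10.
Teo ∩ Gita: 09:00-09:35, 09:50-11:30.
Teo ∩ Gita ∩ Rina: 09:00-09:35, 09:50-11:30.
Teo ∩ Gita ∩ Rina ∩ Quinn: 09:00-09:35, 09:50-11:30.
Teo ∩ Gita ∩ Rina ∩ Quinn ∩ Jamal: 09:00-09:35, 09:50-11:15.
Teo ∩ Gita ∩ Rina ∩ Quinn ∩ Jamal ∩ Idris: 09:00-09:35, 09:50-11:15.
Teo ∩ Gita ∩ Rina ∩ Quinn ∩ Jamal ∩ Idris ∩ Yuki: 09:00-09:35, 09:50-11:15.
Summing the common windows: 35 + 85 = 120 minutes.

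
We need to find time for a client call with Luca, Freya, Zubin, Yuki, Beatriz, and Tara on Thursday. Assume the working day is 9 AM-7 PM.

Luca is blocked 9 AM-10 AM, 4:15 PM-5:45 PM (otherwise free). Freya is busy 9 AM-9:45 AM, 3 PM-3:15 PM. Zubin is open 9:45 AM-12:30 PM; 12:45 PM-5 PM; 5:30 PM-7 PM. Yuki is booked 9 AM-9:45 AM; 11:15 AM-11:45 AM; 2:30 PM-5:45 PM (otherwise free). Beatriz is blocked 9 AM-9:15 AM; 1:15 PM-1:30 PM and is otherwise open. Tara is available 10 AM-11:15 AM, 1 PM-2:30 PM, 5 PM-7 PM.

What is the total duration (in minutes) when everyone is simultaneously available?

225

Luca free: 10:00-16:15, 17:45-19:00 (invert busy blocks within the working day).
Freya free: 09:45-15:00, 15:15-19:00 (invert busy blocks within the working day).
Zubin free: 09:45-12:30, 12:45-17:00, 17:30-19:00.
Yuki free: 09:45-11:15, 11:45-14:30, 17:45-19:00 (invert busy blocks within the working day).
Beatriz free: 09:15-13:15, 13:30-19:00 (invert busy blocks within the working day).
Tara free: 10:00-11:15, 13:00-14:30, 17:00-19:00.
Luca ∩ Freya: 10:00-15:00, 15:15-16:15, 17:45-19:00.
Luca ∩ Freya ∩ Zubin: 10:00-12:30, 12:45-15:00, 15:15-16:15, 17:45-19:00.
Luca ∩ Freya ∩ Zubin ∩ Yuki: 10:00-11:15, 11:45-12:30, 12:45-14:30, 17:45-19:00.
Luca ∩ Freya ∩ Zubin ∩ Yuki ∩ Beatriz: 10:00-11:15, 11:45-12:30, 12:45-13:15, 13:30-14:30, 17:45-19:00.
Luca ∩ Freya ∩ Zubin ∩ Yuki ∩ Beatriz ∩ Tara: 10:00-11:15, 13:00-13:15, 13:30-14:30, 17:45-19:00.
Those are the intersection windows.
Summing the common windows: 75 + 15 + 60 + 75 = 225 minutes.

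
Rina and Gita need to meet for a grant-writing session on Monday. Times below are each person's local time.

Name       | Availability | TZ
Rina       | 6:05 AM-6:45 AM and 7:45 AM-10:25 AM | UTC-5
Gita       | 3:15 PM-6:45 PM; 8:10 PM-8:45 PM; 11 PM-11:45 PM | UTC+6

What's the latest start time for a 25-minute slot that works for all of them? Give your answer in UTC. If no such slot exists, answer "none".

Rina in UTC: 11:05-11:45, 12:45-15:25 (add 5h to convert from UTC-5).
Gita in UTC: 09:15-12:45, 14:10-14:45, 17:00-17:45 (subtract 6h to convert from UTC+6).
Rina ∩ Gita: 11:05-11:45, 14:10-14:45.
The last common window of at least 25 minutes is 14:10-14:45; a 25-minute meeting can start as late as 14:20 and still end by 14:45.

14:20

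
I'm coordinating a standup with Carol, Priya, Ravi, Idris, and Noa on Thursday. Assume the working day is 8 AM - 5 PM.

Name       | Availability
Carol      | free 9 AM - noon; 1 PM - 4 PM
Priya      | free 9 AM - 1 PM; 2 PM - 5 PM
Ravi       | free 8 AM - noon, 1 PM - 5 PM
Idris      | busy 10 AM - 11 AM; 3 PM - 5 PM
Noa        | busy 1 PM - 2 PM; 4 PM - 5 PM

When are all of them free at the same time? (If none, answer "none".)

09:00-10:00, 11:00-12:00, 14:00-15:00

Carol free: 09:00-12:00, 13:00-16:00.
Priya free: 09:00-13:00, 14:00-17:00.
Ravi free: 08:00-12:00, 13:00-17:00.
Idris free: 08:00-10:00, 11:00-15:00 (invert busy blocks within the working day).
Noa free: 08:00-13:00, 14:00-16:00 (invert busy blocks within the working day).
Carol ∩ Priya: 09:00-12:00, 14:00-16:00.
Carol ∩ Priya ∩ Ravi: 09:00-12:00, 14:00-16:00.
Carol ∩ Priya ∩ Ravi ∩ Idris: 09:00-10:00, 11:00-12:00, 14:00-15:00.
Carol ∩ Priya ∩ Ravi ∩ Idris ∩ Noa: 09:00-10:00, 11:00-12:00, 14:00-15:00.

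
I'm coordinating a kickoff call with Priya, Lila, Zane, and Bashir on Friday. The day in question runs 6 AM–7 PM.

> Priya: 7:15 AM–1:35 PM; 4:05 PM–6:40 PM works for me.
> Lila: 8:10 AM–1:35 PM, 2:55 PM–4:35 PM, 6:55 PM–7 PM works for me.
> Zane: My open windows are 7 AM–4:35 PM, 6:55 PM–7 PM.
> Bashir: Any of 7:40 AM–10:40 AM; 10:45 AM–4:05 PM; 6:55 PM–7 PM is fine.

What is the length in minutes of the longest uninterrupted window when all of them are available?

170

Priya ∩ Lila: 08:10-13:35, 16:05-16:35.
Priya ∩ Lila ∩ Zane: 08:10-13:35, 16:05-16:35.
Priya ∩ Lila ∩ Zane ∩ Bashir: 08:10-10:40, 10:45-13:35.
The longest is 10:45-13:35 at 170 minutes.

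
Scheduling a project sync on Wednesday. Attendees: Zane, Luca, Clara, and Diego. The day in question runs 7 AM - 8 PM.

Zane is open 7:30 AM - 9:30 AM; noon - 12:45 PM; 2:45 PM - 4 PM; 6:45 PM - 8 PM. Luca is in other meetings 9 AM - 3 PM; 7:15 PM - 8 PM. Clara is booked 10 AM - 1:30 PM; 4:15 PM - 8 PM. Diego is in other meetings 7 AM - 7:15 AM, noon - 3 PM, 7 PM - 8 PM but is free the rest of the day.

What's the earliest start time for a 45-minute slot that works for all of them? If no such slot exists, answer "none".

07:30

Zane free: 07:30-09:30, 12:00-12:45, 14:45-16:00, 18:45-20:00.
Luca free: 07:00-09:00, 15:00-19:15 (invert busy blocks within the working day).
Clara free: 07:00-10:00, 13:30-16:15 (invert busy blocks within the working day).
Diego free: 07:15-12:00, 15:00-19:00 (invert busy blocks within the working day).
Zane ∩ Luca: 07:30-09:00, 15:00-16:00, 18:45-19:15.
Zane ∩ Luca ∩ Clara: 07:30-09:00, 15:00-16:00.
Zane ∩ Luca ∩ Clara ∩ Diego: 07:30-09:00, 15:00-16:00.
The first common window of at least 45 minutes is 07:30-09:00, so the earliest start is 07:30.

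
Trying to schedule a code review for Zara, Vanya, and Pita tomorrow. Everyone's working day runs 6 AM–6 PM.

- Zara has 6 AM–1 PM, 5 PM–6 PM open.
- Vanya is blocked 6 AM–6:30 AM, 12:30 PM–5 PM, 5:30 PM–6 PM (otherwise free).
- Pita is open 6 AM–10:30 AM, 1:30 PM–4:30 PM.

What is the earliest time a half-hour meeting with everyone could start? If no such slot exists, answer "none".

Zara free: 06:00-13:00, 17:00-18:00.
Vanya free: 06:30-12:30, 17:00-17:30 (invert busy blocks within the working day).
Pita free: 06:00-10:30, 13:30-16:30.
Zara ∩ Vanya: 06:30-12:30, 17:00-17:30.
Zara ∩ Vanya ∩ Pita: 06:30-10:30.
The first common window of at least 30 minutes is 06:30-10:30, so the earliest start is 06:30.

06:30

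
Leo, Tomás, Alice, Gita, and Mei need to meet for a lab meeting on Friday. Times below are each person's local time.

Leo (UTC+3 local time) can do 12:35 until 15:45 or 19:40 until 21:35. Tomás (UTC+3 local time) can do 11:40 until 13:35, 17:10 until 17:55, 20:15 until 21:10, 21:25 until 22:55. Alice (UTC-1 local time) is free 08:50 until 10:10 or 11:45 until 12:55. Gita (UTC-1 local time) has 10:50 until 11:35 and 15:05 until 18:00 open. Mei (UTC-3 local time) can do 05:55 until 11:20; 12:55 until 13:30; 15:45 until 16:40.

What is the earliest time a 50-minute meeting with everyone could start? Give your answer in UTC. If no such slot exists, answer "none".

none

Leo in UTC: 09:35-12:45, 16:40-18:35 (subtract 3h to convert from UTC+3).
Tomás in UTC: 08:40-10:35, 14:10-14:55, 17:15-18:10, 18:25-19:55 (subtract 3h to convert from UTC+3).
Alice in UTC: 09:50-11:10, 12:45-13:55 (add 1h to convert from UTC-1).
Gita in UTC: 11:50-12:35, 16:05-19:00 (add 1h to convert from UTC-1).
Mei in UTC: 08:55-14:20, 15:55-16:30, 18:45-19:40 (add 3h to convert from UTC-3).
Leo ∩ Tomás: 09:35-10:35, 17:15-18:10, 18:25-18:35.
Leo ∩ Tomás ∩ Alice: 09:50-10:35.
Leo ∩ Tomás ∩ Alice ∩ Gita: ∅.
Leo ∩ Tomás ∩ Alice ∩ Gita ∩ Mei: ∅.
There is no time when everyone is free.
No common window is at least 50 minutes long.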